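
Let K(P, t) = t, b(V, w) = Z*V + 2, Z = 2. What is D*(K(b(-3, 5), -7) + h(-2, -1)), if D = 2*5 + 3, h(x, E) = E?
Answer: -104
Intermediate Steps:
b(V, w) = 2 + 2*V (b(V, w) = 2*V + 2 = 2 + 2*V)
D = 13 (D = 10 + 3 = 13)
D*(K(b(-3, 5), -7) + h(-2, -1)) = 13*(-7 - 1) = 13*(-8) = -104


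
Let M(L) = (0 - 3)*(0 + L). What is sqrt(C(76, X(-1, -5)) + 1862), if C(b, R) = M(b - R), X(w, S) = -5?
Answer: sqrt(1619) ≈ 40.237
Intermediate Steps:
M(L) = -3*L
C(b, R) = -3*b + 3*R (C(b, R) = -3*(b - R) = -3*b + 3*R)
sqrt(C(76, X(-1, -5)) + 1862) = sqrt((-3*76 + 3*(-5)) + 1862) = sqrt((-228 - 15) + 1862) = sqrt(-243 + 1862) = sqrt(1619)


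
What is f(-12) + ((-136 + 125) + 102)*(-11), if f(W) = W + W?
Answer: -1025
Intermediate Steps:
f(W) = 2*W
f(-12) + ((-136 + 125) + 102)*(-11) = 2*(-12) + ((-136 + 125) + 102)*(-11) = -24 + (-11 + 102)*(-11) = -24 + 91*(-11) = -24 - 1001 = -1025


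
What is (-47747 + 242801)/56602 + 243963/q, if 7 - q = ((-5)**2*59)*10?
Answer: -5466556302/417241643 ≈ -13.102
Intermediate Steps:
q = -14743 (q = 7 - (-5)**2*59*10 = 7 - 25*59*10 = 7 - 1475*10 = 7 - 1*14750 = 7 - 14750 = -14743)
(-47747 + 242801)/56602 + 243963/q = (-47747 + 242801)/56602 + 243963/(-14743) = 195054*(1/56602) + 243963*(-1/14743) = 97527/28301 - 243963/14743 = -5466556302/417241643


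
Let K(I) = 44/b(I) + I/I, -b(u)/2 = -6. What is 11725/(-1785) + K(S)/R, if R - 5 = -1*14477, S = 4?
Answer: -2424179/369036 ≈ -6.5689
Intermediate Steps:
b(u) = 12 (b(u) = -2*(-6) = 12)
R = -14472 (R = 5 - 1*14477 = 5 - 14477 = -14472)
K(I) = 14/3 (K(I) = 44/12 + I/I = 44*(1/12) + 1 = 11/3 + 1 = 14/3)
11725/(-1785) + K(S)/R = 11725/(-1785) + (14/3)/(-14472) = 11725*(-1/1785) + (14/3)*(-1/14472) = -335/51 - 7/21708 = -2424179/369036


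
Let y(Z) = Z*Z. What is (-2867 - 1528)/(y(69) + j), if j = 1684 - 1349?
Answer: -4395/5096 ≈ -0.86244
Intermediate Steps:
y(Z) = Z**2
j = 335
(-2867 - 1528)/(y(69) + j) = (-2867 - 1528)/(69**2 + 335) = -4395/(4761 + 335) = -4395/5096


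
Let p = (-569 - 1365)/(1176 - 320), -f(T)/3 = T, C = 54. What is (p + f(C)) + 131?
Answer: -14235/428 ≈ -33.259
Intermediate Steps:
f(T) = -3*T
p = -967/428 (p = -1934/856 = -1934*1/856 = -967/428 ≈ -2.2593)
(p + f(C)) + 131 = (-967/428 - 3*54) + 131 = (-967/428 - 162) + 131 = -70303/428 + 131 = -14235/428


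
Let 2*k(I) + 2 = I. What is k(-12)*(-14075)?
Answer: 98525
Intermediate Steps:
k(I) = -1 + I/2
k(-12)*(-14075) = (-1 + (½)*(-12))*(-14075) = (-1 - 6)*(-14075) = -7*(-14075) = 98525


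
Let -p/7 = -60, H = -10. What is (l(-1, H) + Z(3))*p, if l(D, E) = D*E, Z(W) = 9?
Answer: 7980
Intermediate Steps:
p = 420 (p = -7*(-60) = 420)
(l(-1, H) + Z(3))*p = (-1*(-10) + 9)*420 = (10 + 9)*420 = 19*420 = 7980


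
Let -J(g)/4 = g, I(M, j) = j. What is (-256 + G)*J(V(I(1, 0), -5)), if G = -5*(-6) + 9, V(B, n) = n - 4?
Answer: -7812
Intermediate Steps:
V(B, n) = -4 + n
G = 39 (G = 30 + 9 = 39)
J(g) = -4*g
(-256 + G)*J(V(I(1, 0), -5)) = (-256 + 39)*(-4*(-4 - 5)) = -(-868)*(-9) = -217*36 = -7812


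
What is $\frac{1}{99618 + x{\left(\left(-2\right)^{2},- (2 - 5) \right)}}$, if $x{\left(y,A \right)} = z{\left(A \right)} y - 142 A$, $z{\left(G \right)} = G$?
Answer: $\frac{1}{99204} \approx 1.008 \cdot 10^{-5}$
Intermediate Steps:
$x{\left(y,A \right)} = - 142 A + A y$ ($x{\left(y,A \right)} = A y - 142 A = - 142 A + A y$)
$\frac{1}{99618 + x{\left(\left(-2\right)^{2},- (2 - 5) \right)}} = \frac{1}{99618 + - (2 - 5) \left(-142 + \left(-2\right)^{2}\right)} = \frac{1}{99618 + \left(-1\right) \left(-3\right) \left(-142 + 4\right)} = \frac{1}{99618 + 3 \left(-138\right)} = \frac{1}{99618 - 414} = \frac{1}{99204}$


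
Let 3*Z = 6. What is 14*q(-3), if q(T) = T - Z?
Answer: -70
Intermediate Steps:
Z = 2 (Z = (⅓)*6 = 2)
q(T) = -2 + T (q(T) = T - 1*2 = T - 2 = -2 + T)
14*q(-3) = 14*(-2 - 3) = 14*(-5) = -70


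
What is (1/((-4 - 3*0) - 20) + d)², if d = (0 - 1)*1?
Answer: 625/576 ≈ 1.0851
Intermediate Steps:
d = -1 (d = -1*1 = -1)
(1/((-4 - 3*0) - 20) + d)² = (1/((-4 - 3*0) - 20) - 1)² = (1/((-4 + 0) - 20) - 1)² = (1/(-4 - 20) - 1)² = (1/(-24) - 1)² = (-1/24 - 1)² = (-25/24)² = 625/576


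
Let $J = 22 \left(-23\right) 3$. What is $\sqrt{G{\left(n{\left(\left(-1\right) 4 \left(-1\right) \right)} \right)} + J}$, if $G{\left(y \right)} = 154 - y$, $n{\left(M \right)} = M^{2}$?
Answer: $2 i \sqrt{345} \approx 37.148 i$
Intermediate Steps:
$J = -1518$ ($J = \left(-506\right) 3 = -1518$)
$\sqrt{G{\left(n{\left(\left(-1\right) 4 \left(-1\right) \right)} \right)} + J} = \sqrt{\left(154 - \left(\left(-1\right) 4 \left(-1\right)\right)^{2}\right) - 1518} = \sqrt{\left(154 - \left(\left(-4\right) \left(-1\right)\right)^{2}\right) - 1518} = \sqrt{\left(154 - 4^{2}\right) - 1518} = \sqrt{\left(154 - 16\right) - 1518} = \sqrt{138 - 1518} = \sqrt{-1380} = 2 i \sqrt{345}$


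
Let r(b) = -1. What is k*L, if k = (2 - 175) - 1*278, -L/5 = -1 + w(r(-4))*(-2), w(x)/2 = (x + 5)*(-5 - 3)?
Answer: 286385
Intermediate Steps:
w(x) = -80 - 16*x (w(x) = 2*((x + 5)*(-5 - 3)) = 2*((5 + x)*(-8)) = 2*(-40 - 8*x) = -80 - 16*x)
L = -635 (L = -5*(-1 + (-80 - 16*(-1))*(-2)) = -5*(-1 + (-80 + 16)*(-2)) = -5*(-1 - 64*(-2)) = -5*(-1 + 128) = -5*127 = -635)
k = -451 (k = -173 - 278 = -451)
k*L = -451*(-635) = 286385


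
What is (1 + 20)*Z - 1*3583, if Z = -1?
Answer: -3604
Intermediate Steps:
(1 + 20)*Z - 1*3583 = (1 + 20)*(-1) - 1*3583 = 21*(-1) - 3583 = -21 - 3583 = -3604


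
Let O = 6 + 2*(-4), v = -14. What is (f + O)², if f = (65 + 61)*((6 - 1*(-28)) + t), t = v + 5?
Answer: 9909904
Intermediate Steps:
t = -9 (t = -14 + 5 = -9)
O = -2 (O = 6 - 8 = -2)
f = 3150 (f = (65 + 61)*((6 - 1*(-28)) - 9) = 126*((6 + 28) - 9) = 126*(34 - 9) = 126*25 = 3150)
(f + O)² = (3150 - 2)² = 3148² = 9909904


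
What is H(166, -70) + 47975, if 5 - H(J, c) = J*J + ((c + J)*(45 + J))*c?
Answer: 1438344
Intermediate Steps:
H(J, c) = 5 - J² - c*(45 + J)*(J + c) (H(J, c) = 5 - (J*J + ((c + J)*(45 + J))*c) = 5 - (J² + ((J + c)*(45 + J))*c) = 5 - (J² + ((45 + J)*(J + c))*c) = 5 - (J² + c*(45 + J)*(J + c)) = 5 + (-J² - c*(45 + J)*(J + c)) = 5 - J² - c*(45 + J)*(J + c))
H(166, -70) + 47975 = (5 - 1*166² - 45*(-70)² - 1*166*(-70)² - 1*(-70)*166² - 45*166*(-70)) + 47975 = (5 - 1*27556 - 45*4900 - 1*166*4900 - 1*(-70)*27556 + 522900) + 47975 = (5 - 27556 - 220500 - 813400 + 1928920 + 522900) + 47975 = 1390369 + 47975 = 1438344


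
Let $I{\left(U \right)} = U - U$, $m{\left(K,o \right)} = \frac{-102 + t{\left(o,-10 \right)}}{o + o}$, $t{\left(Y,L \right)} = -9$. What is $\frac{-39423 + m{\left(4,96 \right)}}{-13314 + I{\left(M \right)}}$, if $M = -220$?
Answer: $\frac{2523109}{852096} \approx 2.9611$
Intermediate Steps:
$m{\left(K,o \right)} = - \frac{111}{2 o}$ ($m{\left(K,o \right)} = \frac{-102 - 9}{o + o} = - \frac{111}{2 o}$)
$I{\left(U \right)} = 0$
$\frac{-39423 + m{\left(4,96 \right)}}{-13314 + I{\left(M \right)}} = \frac{-39423 - \frac{111}{2 \cdot 96}}{-13314 + 0} = \frac{-39423 - \frac{37}{64}}{-13314} = \left(-39423 - \frac{37}{64}\right) \left(- \frac{1}{13314}\right) = \left(- \frac{2523109}{64}\right) \left(- \frac{1}{13314}\right) = \frac{2523109}{852096}$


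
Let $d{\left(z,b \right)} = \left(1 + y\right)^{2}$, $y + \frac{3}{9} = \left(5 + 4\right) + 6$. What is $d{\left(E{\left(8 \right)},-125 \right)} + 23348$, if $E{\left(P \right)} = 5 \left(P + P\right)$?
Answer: $\frac{212341}{9} \approx 23593.0$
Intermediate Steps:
$y = \frac{44}{3}$ ($y = - \frac{1}{3} + \left(\left(5 + 4\right) + 6\right) = - \frac{1}{3} + \left(9 + 6\right) = - \frac{1}{3} + 15 = \frac{44}{3} \approx 14.667$)
$E{\left(P \right)} = 10 P$ ($E{\left(P \right)} = 5 \cdot 2 P = 10 P$)
$d{\left(z,b \right)} = \frac{2209}{9}$ ($d{\left(z,b \right)} = \left(1 + \frac{44}{3}\right)^{2} = \left(\frac{47}{3}\right)^{2} = \frac{2209}{9}$)
$d{\left(E{\left(8 \right)},-125 \right)} + 23348 = \frac{2209}{9} + 23348 = \frac{212341}{9}$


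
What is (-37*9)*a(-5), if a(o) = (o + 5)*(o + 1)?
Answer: 0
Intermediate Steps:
a(o) = (1 + o)*(5 + o) (a(o) = (5 + o)*(1 + o) = (1 + o)*(5 + o))
(-37*9)*a(-5) = (-37*9)*(5 + (-5)**2 + 6*(-5)) = -333*(5 + 25 - 30) = -333*0 = 0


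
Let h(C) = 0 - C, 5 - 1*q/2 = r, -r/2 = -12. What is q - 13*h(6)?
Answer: 40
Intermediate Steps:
r = 24 (r = -2*(-12) = 24)
q = -38 (q = 10 - 2*24 = 10 - 48 = -38)
h(C) = -C
q - 13*h(6) = -38 - (-13)*6 = -38 - 13*(-6) = -38 + 78 = 40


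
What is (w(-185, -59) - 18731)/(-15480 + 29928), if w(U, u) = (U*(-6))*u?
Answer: -84221/14448 ≈ -5.8292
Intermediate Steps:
w(U, u) = -6*U*u (w(U, u) = (-6*U)*u = -6*U*u)
(w(-185, -59) - 18731)/(-15480 + 29928) = (-6*(-185)*(-59) - 18731)/(-15480 + 29928) = (-65490 - 18731)/14448 = -84221*1/14448 = -84221/14448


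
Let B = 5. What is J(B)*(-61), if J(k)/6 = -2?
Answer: 732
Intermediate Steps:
J(k) = -12 (J(k) = 6*(-2) = -12)
J(B)*(-61) = -12*(-61) = 732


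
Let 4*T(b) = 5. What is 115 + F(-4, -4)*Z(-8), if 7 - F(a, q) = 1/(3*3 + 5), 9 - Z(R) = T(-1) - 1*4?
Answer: 10999/56 ≈ 196.41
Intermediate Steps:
T(b) = 5/4 (T(b) = (¼)*5 = 5/4)
Z(R) = 47/4 (Z(R) = 9 - (5/4 - 1*4) = 9 - (5/4 - 4) = 9 - 1*(-11/4) = 9 + 11/4 = 47/4)
F(a, q) = 97/14 (F(a, q) = 7 - 1/(3*3 + 5) = 7 - 1/(9 + 5) = 7 - 1/14 = 97/14)
115 + F(-4, -4)*Z(-8) = 115 + (97/14)*(47/4) = 115 + 4559/56 = 10999/56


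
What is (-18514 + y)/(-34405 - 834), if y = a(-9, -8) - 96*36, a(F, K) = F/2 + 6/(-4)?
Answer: 21976/35239 ≈ 0.62363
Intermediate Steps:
a(F, K) = -3/2 + F/2 (a(F, K) = F*(½) + 6*(-¼) = F/2 - 3/2 = -3/2 + F/2)
y = -3462 (y = (-3/2 + (½)*(-9)) - 96*36 = (-3/2 - 9/2) - 3456 = -6 - 3456 = -3462)
(-18514 + y)/(-34405 - 834) = (-18514 - 3462)/(-34405 - 834) = -21976/(-35239) = -21976*(-1/35239) = 21976/35239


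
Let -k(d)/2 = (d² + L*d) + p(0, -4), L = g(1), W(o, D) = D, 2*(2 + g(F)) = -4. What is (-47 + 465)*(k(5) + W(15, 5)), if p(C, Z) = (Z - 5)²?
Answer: -69806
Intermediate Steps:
g(F) = -4 (g(F) = -2 + (½)*(-4) = -2 - 2 = -4)
p(C, Z) = (-5 + Z)²
L = -4
k(d) = -162 - 2*d² + 8*d (k(d) = -2*((d² - 4*d) + (-5 - 4)²) = -2*((d² - 4*d) + (-9)²) = -2*((d² - 4*d) + 81) = -2*(81 + d² - 4*d) = -162 - 2*d² + 8*d)
(-47 + 465)*(k(5) + W(15, 5)) = (-47 + 465)*((-162 - 2*5² + 8*5) + 5) = 418*((-162 - 2*25 + 40) + 5) = 418*((-162 - 50 + 40) + 5) = 418*(-172 + 5) = 418*(-167) = -69806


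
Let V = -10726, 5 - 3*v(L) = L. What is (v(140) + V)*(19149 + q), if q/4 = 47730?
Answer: -2262653199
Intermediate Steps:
v(L) = 5/3 - L/3
q = 190920 (q = 4*47730 = 190920)
(v(140) + V)*(19149 + q) = ((5/3 - 1/3*140) - 10726)*(19149 + 190920) = ((5/3 - 140/3) - 10726)*210069 = (-45 - 10726)*210069 = -10771*210069 = -2262653199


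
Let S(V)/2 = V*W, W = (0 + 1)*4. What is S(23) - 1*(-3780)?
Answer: 3964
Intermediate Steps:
W = 4 (W = 1*4 = 4)
S(V) = 8*V (S(V) = 2*(V*4) = 2*(4*V) = 8*V)
S(23) - 1*(-3780) = 8*23 - 1*(-3780) = 184 + 3780 = 3964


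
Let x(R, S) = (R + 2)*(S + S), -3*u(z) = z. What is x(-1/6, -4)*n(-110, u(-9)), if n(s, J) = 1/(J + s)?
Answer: 44/321 ≈ 0.13707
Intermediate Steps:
u(z) = -z/3
x(R, S) = 2*S*(2 + R) (x(R, S) = (2 + R)*(2*S) = 2*S*(2 + R))
x(-1/6, -4)*n(-110, u(-9)) = (2*(-4)*(2 - 1/6))/(-⅓*(-9) - 110) = (2*(-4)*(2 - 1*⅙))/(3 - 110) = (2*(-4)*(2 - ⅙))/(-107) = (2*(-4)*(11/6))*(-1/107) = -44/3*(-1/107) = 44/321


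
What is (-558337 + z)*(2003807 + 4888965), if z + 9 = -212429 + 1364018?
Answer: 4089088739596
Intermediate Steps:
z = 1151580 (z = -9 + (-212429 + 1364018) = -9 + 1151589 = 1151580)
(-558337 + z)*(2003807 + 4888965) = (-558337 + 1151580)*(2003807 + 4888965) = 593243*6892772 = 4089088739596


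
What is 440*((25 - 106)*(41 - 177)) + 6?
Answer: 4847046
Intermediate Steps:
440*((25 - 106)*(41 - 177)) + 6 = 440*(-81*(-136)) + 6 = 440*11016 + 6 = 4847040 + 6 = 4847046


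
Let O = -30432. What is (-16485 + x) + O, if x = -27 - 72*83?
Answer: -52920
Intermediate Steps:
x = -6003 (x = -27 - 5976 = -6003)
(-16485 + x) + O = (-16485 - 6003) - 30432 = -22488 - 30432 = -52920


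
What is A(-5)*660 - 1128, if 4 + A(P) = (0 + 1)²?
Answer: -3108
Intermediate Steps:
A(P) = -3 (A(P) = -4 + (0 + 1)² = -4 + 1² = -4 + 1 = -3)
A(-5)*660 - 1128 = -3*660 - 1128 = -1980 - 1128 = -3108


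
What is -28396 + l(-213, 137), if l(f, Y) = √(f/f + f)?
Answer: -28396 + 2*I*√53 ≈ -28396.0 + 14.56*I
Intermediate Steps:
l(f, Y) = √(1 + f)
-28396 + l(-213, 137) = -28396 + √(1 - 213) = -28396 + √(-212) = -28396 + 2*I*√53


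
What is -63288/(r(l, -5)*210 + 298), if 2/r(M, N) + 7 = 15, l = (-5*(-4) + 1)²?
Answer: -126576/701 ≈ -180.56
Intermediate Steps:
l = 441 (l = (20 + 1)² = 21² = 441)
r(M, N) = ¼ (r(M, N) = 2/(-7 + 15) = 2/8 = 2*(⅛) = ¼)
-63288/(r(l, -5)*210 + 298) = -63288/((¼)*210 + 298) = -63288/(105/2 + 298) = -63288/701/2 = -63288*2/701 = -126576/701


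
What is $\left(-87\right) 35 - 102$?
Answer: $-3147$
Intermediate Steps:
$\left(-87\right) 35 - 102 = -3045 - 102 = -3147$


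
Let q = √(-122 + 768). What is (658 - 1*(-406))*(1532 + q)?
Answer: 1630048 + 1064*√646 ≈ 1.6571e+6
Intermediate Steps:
q = √646 ≈ 25.417
(658 - 1*(-406))*(1532 + q) = (658 - 1*(-406))*(1532 + √646) = (658 + 406)*(1532 + √646) = 1064*(1532 + √646) = 1630048 + 1064*√646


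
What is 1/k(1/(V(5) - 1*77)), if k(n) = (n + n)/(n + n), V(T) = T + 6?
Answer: 1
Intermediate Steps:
V(T) = 6 + T
k(n) = 1 (k(n) = (2*n)/((2*n)) = (2*n)*(1/(2*n)) = 1)
1/k(1/(V(5) - 1*77)) = 1/1 = 1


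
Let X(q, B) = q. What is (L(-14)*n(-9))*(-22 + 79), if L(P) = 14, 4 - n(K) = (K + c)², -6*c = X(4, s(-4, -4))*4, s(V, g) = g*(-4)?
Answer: -316274/3 ≈ -1.0542e+5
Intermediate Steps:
s(V, g) = -4*g
c = -8/3 (c = -2*4/3 = -⅙*16 = -8/3 ≈ -2.6667)
n(K) = 4 - (-8/3 + K)² (n(K) = 4 - (K - 8/3)² = 4 - (-8/3 + K)²)
(L(-14)*n(-9))*(-22 + 79) = (14*(4 - (-8 + 3*(-9))²/9))*(-22 + 79) = (14*(4 - (-8 - 27)²/9))*57 = (14*(4 - ⅑*(-35)²))*57 = (14*(4 - ⅑*1225))*57 = (14*(4 - 1225/9))*57 = (14*(-1189/9))*57 = -16646/9*57 = -316274/3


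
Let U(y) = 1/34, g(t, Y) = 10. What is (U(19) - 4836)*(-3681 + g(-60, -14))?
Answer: 603596833/34 ≈ 1.7753e+7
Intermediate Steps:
U(y) = 1/34
(U(19) - 4836)*(-3681 + g(-60, -14)) = (1/34 - 4836)*(-3681 + 10) = -164423/34*(-3671) = 603596833/34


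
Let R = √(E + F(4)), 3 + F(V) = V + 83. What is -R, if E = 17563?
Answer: -√17647 ≈ -132.84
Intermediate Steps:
F(V) = 80 + V (F(V) = -3 + (V + 83) = -3 + (83 + V) = 80 + V)
R = √17647 (R = √(17563 + (80 + 4)) = √(17563 + 84) = √17647 ≈ 132.84)
-R = -√17647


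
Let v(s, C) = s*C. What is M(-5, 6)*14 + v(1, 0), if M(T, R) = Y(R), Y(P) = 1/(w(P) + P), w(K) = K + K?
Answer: 7/9 ≈ 0.77778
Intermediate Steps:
w(K) = 2*K
Y(P) = 1/(3*P) (Y(P) = 1/(2*P + P) = 1/(3*P))
v(s, C) = C*s
M(T, R) = 1/(3*R)
M(-5, 6)*14 + v(1, 0) = ((1/3)/6)*14 + 0*1 = ((1/3)*(1/6))*14 + 0 = (1/18)*14 + 0 = 7/9 + 0 = 7/9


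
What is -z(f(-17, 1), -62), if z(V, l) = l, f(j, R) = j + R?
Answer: 62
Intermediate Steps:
f(j, R) = R + j
-z(f(-17, 1), -62) = -1*(-62) = 62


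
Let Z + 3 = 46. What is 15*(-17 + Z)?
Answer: 390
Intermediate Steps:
Z = 43 (Z = -3 + 46 = 43)
15*(-17 + Z) = 15*(-17 + 43) = 15*26 = 390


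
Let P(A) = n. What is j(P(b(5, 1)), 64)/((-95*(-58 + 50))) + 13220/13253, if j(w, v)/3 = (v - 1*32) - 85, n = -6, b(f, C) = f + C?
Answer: 7939973/10072280 ≈ 0.78830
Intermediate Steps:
b(f, C) = C + f
P(A) = -6
j(w, v) = -351 + 3*v (j(w, v) = 3*((v - 1*32) - 85) = 3*((v - 32) - 85) = 3*((-32 + v) - 85) = 3*(-117 + v) = -351 + 3*v)
j(P(b(5, 1)), 64)/((-95*(-58 + 50))) + 13220/13253 = (-351 + 3*64)/((-95*(-58 + 50))) + 13220/13253 = (-351 + 192)/((-95*(-8))) + 13220*(1/13253) = -159/760 + 13220/13253 = 7939973/10072280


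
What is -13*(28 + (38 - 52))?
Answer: -182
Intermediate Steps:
-13*(28 + (38 - 52)) = -13*(28 - 14) = -13*14 = -182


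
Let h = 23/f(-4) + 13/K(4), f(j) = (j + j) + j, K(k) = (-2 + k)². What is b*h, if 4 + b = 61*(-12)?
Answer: -2944/3 ≈ -981.33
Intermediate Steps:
f(j) = 3*j (f(j) = 2*j + j = 3*j)
b = -736 (b = -4 + 61*(-12) = -4 - 732 = -736)
h = 4/3 (h = 23/((3*(-4))) + 13/((-2 + 4)²) = 23/(-12) + 13/(2²) = 23*(-1/12) + 13/4 = -23/12 + 13*(¼) = -23/12 + 13/4 = 4/3 ≈ 1.3333)
b*h = -736*4/3 = -2944/3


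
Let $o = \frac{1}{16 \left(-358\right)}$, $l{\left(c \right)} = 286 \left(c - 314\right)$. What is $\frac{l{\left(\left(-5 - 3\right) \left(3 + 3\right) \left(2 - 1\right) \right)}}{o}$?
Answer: $593031296$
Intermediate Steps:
$l{\left(c \right)} = -89804 + 286 c$ ($l{\left(c \right)} = 286 \left(-314 + c\right) = -89804 + 286 c$)
$o = - \frac{1}{5728}$ ($o = \frac{1}{-5728} = - \frac{1}{5728} \approx -0.00017458$)
$\frac{l{\left(\left(-5 - 3\right) \left(3 + 3\right) \left(2 - 1\right) \right)}}{o} = \frac{-89804 + 286 \left(-5 - 3\right) \left(3 + 3\right) \left(2 - 1\right)}{- \frac{1}{5728}} = \left(-89804 + 286 \left(-8\right) 6 \cdot 1\right) \left(-5728\right) = \left(-89804 + 286 \left(\left(-48\right) 1\right)\right) \left(-5728\right) = \left(-89804 + 286 \left(-48\right)\right) \left(-5728\right) = \left(-89804 - 13728\right) \left(-5728\right) = \left(-103532\right) \left(-5728\right) = 593031296$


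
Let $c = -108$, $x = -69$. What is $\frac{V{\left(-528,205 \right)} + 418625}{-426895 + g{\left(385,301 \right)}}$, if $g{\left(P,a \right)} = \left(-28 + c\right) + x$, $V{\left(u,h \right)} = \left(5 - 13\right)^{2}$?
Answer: $- \frac{418689}{427100} \approx -0.98031$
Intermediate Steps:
$V{\left(u,h \right)} = 64$ ($V{\left(u,h \right)} = \left(-8\right)^{2} = 64$)
$g{\left(P,a \right)} = -205$ ($g{\left(P,a \right)} = \left(-28 - 108\right) - 69 = -136 - 69 = -205$)
$\frac{V{\left(-528,205 \right)} + 418625}{-426895 + g{\left(385,301 \right)}} = \frac{64 + 418625}{-426895 - 205} = \frac{418689}{-427100} = 418689 \left(- \frac{1}{427100}\right) = - \frac{418689}{427100}$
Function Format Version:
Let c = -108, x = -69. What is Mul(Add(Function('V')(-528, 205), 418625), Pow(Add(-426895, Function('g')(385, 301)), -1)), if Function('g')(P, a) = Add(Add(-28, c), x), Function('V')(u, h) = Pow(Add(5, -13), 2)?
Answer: Rational(-418689, 427100) ≈ -0.98031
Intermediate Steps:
Function('V')(u, h) = 64 (Function('V')(u, h) = Pow(-8, 2) = 64)
Function('g')(P, a) = -205 (Function('g')(P, a) = Add(Add(-28, -108), -69) = Add(-136, -69) = -205)
Mul(Add(Function('V')(-528, 205), 418625), Pow(Add(-426895, Function('g')(385, 301)), -1)) = Mul(Add(64, 418625), Pow(Add(-426895, -205), -1)) = Mul(418689, Pow(-427100, -1)) = Mul(418689, Rational(-1, 427100)) = Rational(-418689, 427100)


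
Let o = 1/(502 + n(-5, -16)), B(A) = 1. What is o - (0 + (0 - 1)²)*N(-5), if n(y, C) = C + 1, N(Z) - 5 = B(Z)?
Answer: -2921/487 ≈ -5.9979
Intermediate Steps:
N(Z) = 6 (N(Z) = 5 + 1 = 6)
n(y, C) = 1 + C
o = 1/487 (o = 1/(502 + (1 - 16)) = 1/(502 - 15) = 1/487 ≈ 0.0020534)
o - (0 + (0 - 1)²)*N(-5) = 1/487 - (0 + (0 - 1)²)*6 = 1/487 - (0 + (-1)²)*6 = 1/487 - (0 + 1)*6 = 1/487 - 6 = -2921/487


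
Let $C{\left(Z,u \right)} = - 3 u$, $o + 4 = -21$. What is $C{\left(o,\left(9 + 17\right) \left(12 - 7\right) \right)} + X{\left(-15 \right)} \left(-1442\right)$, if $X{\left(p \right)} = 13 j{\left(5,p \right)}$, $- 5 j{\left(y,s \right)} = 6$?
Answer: $\frac{110526}{5} \approx 22105.0$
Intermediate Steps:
$o = -25$ ($o = -4 - 21 = -25$)
$j{\left(y,s \right)} = - \frac{6}{5}$ ($j{\left(y,s \right)} = \left(- \frac{1}{5}\right) 6 = - \frac{6}{5}$)
$X{\left(p \right)} = - \frac{78}{5}$ ($X{\left(p \right)} = 13 \left(- \frac{6}{5}\right) = - \frac{78}{5}$)
$C{\left(o,\left(9 + 17\right) \left(12 - 7\right) \right)} + X{\left(-15 \right)} \left(-1442\right) = - 3 \left(9 + 17\right) \left(12 - 7\right) - - \frac{112476}{5} = - 3 \cdot 26 \cdot 5 + \frac{112476}{5} = \left(-3\right) 130 + \frac{112476}{5} = -390 + \frac{112476}{5} = \frac{110526}{5}$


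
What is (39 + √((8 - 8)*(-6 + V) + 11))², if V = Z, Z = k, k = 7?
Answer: (39 + √11)² ≈ 1790.7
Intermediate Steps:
Z = 7
V = 7
(39 + √((8 - 8)*(-6 + V) + 11))² = (39 + √((8 - 8)*(-6 + 7) + 11))² = (39 + √(0*1 + 11))² = (39 + √(0 + 11))² = (39 + √11)²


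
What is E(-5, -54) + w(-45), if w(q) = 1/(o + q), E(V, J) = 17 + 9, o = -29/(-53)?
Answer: 61203/2356 ≈ 25.978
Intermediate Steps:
o = 29/53 (o = -29*(-1/53) = 29/53 ≈ 0.54717)
E(V, J) = 26
w(q) = 1/(29/53 + q)
E(-5, -54) + w(-45) = 26 + 53/(29 + 53*(-45)) = 26 + 53/(29 - 2385) = 26 + 53/(-2356) = 26 + 53*(-1/2356) = 26 - 53/2356 = 61203/2356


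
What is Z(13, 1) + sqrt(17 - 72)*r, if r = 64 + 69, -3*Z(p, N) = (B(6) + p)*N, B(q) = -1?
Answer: -4 + 133*I*sqrt(55) ≈ -4.0 + 986.35*I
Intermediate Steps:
Z(p, N) = -N*(-1 + p)/3 (Z(p, N) = -(-1 + p)*N/3 = -N*(-1 + p)/3)
r = 133
Z(13, 1) + sqrt(17 - 72)*r = (1/3)*1*(1 - 1*13) + sqrt(17 - 72)*133 = (1/3)*1*(1 - 13) + sqrt(-55)*133 = (1/3)*1*(-12) + (I*sqrt(55))*133 = -4 + 133*I*sqrt(55)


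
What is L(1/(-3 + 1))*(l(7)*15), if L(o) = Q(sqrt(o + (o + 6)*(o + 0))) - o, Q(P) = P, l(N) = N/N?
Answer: 15/2 + 15*I*sqrt(13)/2 ≈ 7.5 + 27.042*I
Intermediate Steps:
l(N) = 1
L(o) = sqrt(o + o*(6 + o)) - o (L(o) = sqrt(o + (o + 6)*(o + 0)) - o = sqrt(o + (6 + o)*o) - o = sqrt(o + o*(6 + o)) - o)
L(1/(-3 + 1))*(l(7)*15) = (sqrt((7 + 1/(-3 + 1))/(-3 + 1)) - 1/(-3 + 1))*(1*15) = (sqrt((7 + 1/(-2))/(-2)) - 1/(-2))*15 = (sqrt(-(7 - 1/2)/2) - 1*(-1/2))*15 = (sqrt(-1/2*13/2) + 1/2)*15 = (sqrt(-13/4) + 1/2)*15 = (I*sqrt(13)/2 + 1/2)*15 = (1/2 + I*sqrt(13)/2)*15 = 15/2 + 15*I*sqrt(13)/2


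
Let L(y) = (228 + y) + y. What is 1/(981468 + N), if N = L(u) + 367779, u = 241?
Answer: 1/1349957 ≈ 7.4076e-7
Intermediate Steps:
L(y) = 228 + 2*y
N = 368489 (N = (228 + 2*241) + 367779 = (228 + 482) + 367779 = 710 + 367779 = 368489)
1/(981468 + N) = 1/(981468 + 368489) = 1/1349957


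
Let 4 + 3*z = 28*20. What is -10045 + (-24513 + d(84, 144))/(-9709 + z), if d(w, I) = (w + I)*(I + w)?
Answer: -287078108/28571 ≈ -10048.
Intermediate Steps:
z = 556/3 (z = -4/3 + (28*20)/3 = -4/3 + (⅓)*560 = -4/3 + 560/3 = 556/3 ≈ 185.33)
d(w, I) = (I + w)² (d(w, I) = (I + w)*(I + w) = (I + w)²)
-10045 + (-24513 + d(84, 144))/(-9709 + z) = -10045 + (-24513 + (144 + 84)²)/(-9709 + 556/3) = -10045 + (-24513 + 228²)/(-28571/3) = -10045 + (-24513 + 51984)*(-3/28571) = -10045 + 27471*(-3/28571) = -10045 - 82413/28571 = -287078108/28571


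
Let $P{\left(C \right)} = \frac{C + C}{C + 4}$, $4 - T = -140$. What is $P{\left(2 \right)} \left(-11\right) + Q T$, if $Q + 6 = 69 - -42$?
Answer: $\frac{45338}{3} \approx 15113.0$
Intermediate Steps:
$T = 144$ ($T = 4 - -140 = 4 + 140 = 144$)
$Q = 105$ ($Q = -6 + \left(69 - -42\right) = -6 + \left(69 + 42\right) = -6 + 111 = 105$)
$P{\left(C \right)} = \frac{2 C}{4 + C}$
$P{\left(2 \right)} \left(-11\right) + Q T = 2 \cdot 2 \frac{1}{4 + 2} \left(-11\right) + 105 \cdot 144 = 2 \cdot 2 \cdot \frac{1}{6} \left(-11\right) + 15120 = \frac{2}{3} \left(-11\right) + 15120 = - \frac{22}{3} + 15120 = \frac{45338}{3}$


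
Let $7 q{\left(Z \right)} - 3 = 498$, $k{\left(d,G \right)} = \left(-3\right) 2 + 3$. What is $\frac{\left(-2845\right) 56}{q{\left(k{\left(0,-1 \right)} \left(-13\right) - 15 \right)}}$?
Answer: $- \frac{1115240}{501} \approx -2226.0$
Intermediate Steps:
$k{\left(d,G \right)} = -3$ ($k{\left(d,G \right)} = -6 + 3 = -3$)
$q{\left(Z \right)} = \frac{501}{7}$ ($q{\left(Z \right)} = \frac{3}{7} + \frac{1}{7} \cdot 498 = \frac{3}{7} + \frac{498}{7} = \frac{501}{7}$)
$\frac{\left(-2845\right) 56}{q{\left(k{\left(0,-1 \right)} \left(-13\right) - 15 \right)}} = \frac{\left(-2845\right) 56}{\frac{501}{7}} = \left(-159320\right) \frac{7}{501} = - \frac{1115240}{501}$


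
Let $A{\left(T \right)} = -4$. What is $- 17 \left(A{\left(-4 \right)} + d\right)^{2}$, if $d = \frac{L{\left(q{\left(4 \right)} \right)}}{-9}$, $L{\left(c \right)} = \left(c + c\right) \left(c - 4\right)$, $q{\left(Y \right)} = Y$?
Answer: $-272$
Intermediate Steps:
$L{\left(c \right)} = 2 c \left(-4 + c\right)$
$d = 0$ ($d = \frac{2 \cdot 4 \left(-4 + 4\right)}{-9} = 2 \cdot 4 \cdot 0 \left(- \frac{1}{9}\right) = 0 \left(- \frac{1}{9}\right) = 0$)
$- 17 \left(A{\left(-4 \right)} + d\right)^{2} = - 17 \left(-4 + 0\right)^{2} = - 17 \left(-4\right)^{2} = \left(-17\right) 16 = -272$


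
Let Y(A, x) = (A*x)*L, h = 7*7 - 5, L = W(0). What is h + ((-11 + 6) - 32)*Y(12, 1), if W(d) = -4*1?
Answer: 1820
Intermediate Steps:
W(d) = -4
L = -4
h = 44 (h = 49 - 5 = 44)
Y(A, x) = -4*A*x (Y(A, x) = (A*x)*(-4) = -4*A*x)
h + ((-11 + 6) - 32)*Y(12, 1) = 44 + ((-11 + 6) - 32)*(-4*12*1) = 44 + (-5 - 32)*(-48) = 44 - 37*(-48) = 44 + 1776 = 1820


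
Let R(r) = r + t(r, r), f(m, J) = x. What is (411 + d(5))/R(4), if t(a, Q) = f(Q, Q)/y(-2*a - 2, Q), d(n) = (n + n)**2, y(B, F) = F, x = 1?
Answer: 2044/17 ≈ 120.24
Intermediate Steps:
f(m, J) = 1
d(n) = 4*n**2 (d(n) = (2*n)**2 = 4*n**2)
t(a, Q) = 1/Q
R(r) = r + 1/r
(411 + d(5))/R(4) = (411 + 4*5**2)/(4 + 1/4) = (411 + 4*25)/(4 + 1/4) = (411 + 100)/(17/4) = 511*(4/17) = 2044/17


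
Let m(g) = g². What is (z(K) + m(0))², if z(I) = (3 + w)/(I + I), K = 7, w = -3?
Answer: 0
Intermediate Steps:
z(I) = 0 (z(I) = (3 - 3)/(I + I) = 0/((2*I)) = 0*(1/(2*I)) = 0)
(z(K) + m(0))² = (0 + 0²)² = (0 + 0)² = 0² = 0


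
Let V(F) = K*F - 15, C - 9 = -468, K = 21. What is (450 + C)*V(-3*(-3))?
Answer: -1566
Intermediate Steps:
C = -459 (C = 9 - 468 = -459)
V(F) = -15 + 21*F (V(F) = 21*F - 15 = -15 + 21*F)
(450 + C)*V(-3*(-3)) = (450 - 459)*(-15 + 21*(-3*(-3))) = -9*(-15 + 21*9) = -9*(-15 + 189) = -9*174 = -1566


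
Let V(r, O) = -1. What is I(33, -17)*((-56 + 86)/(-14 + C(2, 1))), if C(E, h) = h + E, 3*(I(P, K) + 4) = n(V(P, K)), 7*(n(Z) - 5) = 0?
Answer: 70/11 ≈ 6.3636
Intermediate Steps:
n(Z) = 5 (n(Z) = 5 + (⅐)*0 = 5 + 0 = 5)
I(P, K) = -7/3 (I(P, K) = -4 + (⅓)*5 = -4 + 5/3 = -7/3)
C(E, h) = E + h
I(33, -17)*((-56 + 86)/(-14 + C(2, 1))) = -7*(-56 + 86)/(3*(-14 + (2 + 1))) = -70/(-14 + 3) = -70/(-11) = -70*(-1)/11 = -7/3*(-30/11) = 70/11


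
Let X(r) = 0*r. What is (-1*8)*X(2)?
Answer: 0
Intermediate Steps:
X(r) = 0
(-1*8)*X(2) = -1*8*0 = -8*0 = 0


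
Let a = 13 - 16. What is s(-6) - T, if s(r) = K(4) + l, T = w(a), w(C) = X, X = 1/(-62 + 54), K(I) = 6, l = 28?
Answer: 273/8 ≈ 34.125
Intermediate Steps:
a = -3
X = -⅛ (X = 1/(-8) = -⅛ ≈ -0.12500)
w(C) = -⅛
T = -⅛ ≈ -0.12500
s(r) = 34 (s(r) = 6 + 28 = 34)
s(-6) - T = 34 - 1*(-⅛) = 34 + ⅛ = 273/8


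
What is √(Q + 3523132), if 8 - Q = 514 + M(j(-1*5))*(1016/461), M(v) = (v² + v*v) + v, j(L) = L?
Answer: √748610923226/461 ≈ 1876.8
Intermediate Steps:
M(v) = v + 2*v² (M(v) = (v² + v²) + v = 2*v² + v = v + 2*v²)
Q = -278986/461 (Q = 8 - (514 + ((-1*5)*(1 + 2*(-1*5)))*(1016/461)) = 8 - (514 + (-5*(1 + 2*(-5)))*(1016*(1/461))) = 8 - (514 - 5*(1 - 10)*(1016/461)) = 8 - (514 - 5*(-9)*(1016/461)) = 8 - (514 + 45*(1016/461)) = 8 - (514 + 45720/461) = 8 - 1*282674/461 = 8 - 282674/461 = -278986/461 ≈ -605.18)
√(Q + 3523132) = √(-278986/461 + 3523132) = √(1623884866/461) = √748610923226/461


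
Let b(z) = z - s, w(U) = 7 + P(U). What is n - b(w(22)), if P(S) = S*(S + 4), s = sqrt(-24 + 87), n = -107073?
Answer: -107652 + 3*sqrt(7) ≈ -1.0764e+5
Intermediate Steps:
s = 3*sqrt(7) (s = sqrt(63) = 3*sqrt(7) ≈ 7.9373)
P(S) = S*(4 + S)
w(U) = 7 + U*(4 + U)
b(z) = z - 3*sqrt(7)
n - b(w(22)) = -107073 - ((7 + 22*(4 + 22)) - 3*sqrt(7)) = -107073 - ((7 + 22*26) - 3*sqrt(7)) = -107073 - ((7 + 572) - 3*sqrt(7)) = -107073 - (579 - 3*sqrt(7)) = -107073 + (-579 + 3*sqrt(7)) = -107652 + 3*sqrt(7)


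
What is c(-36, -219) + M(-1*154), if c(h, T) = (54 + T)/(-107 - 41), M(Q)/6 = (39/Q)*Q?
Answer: 34797/148 ≈ 235.11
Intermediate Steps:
M(Q) = 234 (M(Q) = 6*((39/Q)*Q) = 6*39 = 234)
c(h, T) = -27/74 - T/148 (c(h, T) = (54 + T)/(-148) = (54 + T)*(-1/148) = -27/74 - T/148)
c(-36, -219) + M(-1*154) = (-27/74 - 1/148*(-219)) + 234 = (-27/74 + 219/148) + 234 = 165/148 + 234 = 34797/148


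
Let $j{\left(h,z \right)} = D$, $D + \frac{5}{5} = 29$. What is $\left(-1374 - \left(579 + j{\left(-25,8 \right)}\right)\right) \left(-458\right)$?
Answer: $907298$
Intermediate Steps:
$D = 28$ ($D = -1 + 29 = 28$)
$j{\left(h,z \right)} = 28$
$\left(-1374 - \left(579 + j{\left(-25,8 \right)}\right)\right) \left(-458\right) = \left(-1374 - 607\right) \left(-458\right) = \left(-1981\right) \left(-458\right) = 907298$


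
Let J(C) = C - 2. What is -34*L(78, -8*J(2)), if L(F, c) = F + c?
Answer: -2652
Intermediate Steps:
J(C) = -2 + C
-34*L(78, -8*J(2)) = -34*(78 - 8*(-2 + 2)) = -34*(78 - 8*0) = -34*(78 + 0) = -34*78 = -2652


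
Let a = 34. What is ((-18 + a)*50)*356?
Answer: 284800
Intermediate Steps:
((-18 + a)*50)*356 = ((-18 + 34)*50)*356 = (16*50)*356 = 800*356 = 284800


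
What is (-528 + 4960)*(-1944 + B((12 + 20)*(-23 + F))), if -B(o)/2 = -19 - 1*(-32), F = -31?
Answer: -8731040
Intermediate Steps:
B(o) = -26 (B(o) = -2*(-19 - 1*(-32)) = -2*(-19 + 32) = -2*13 = -26)
(-528 + 4960)*(-1944 + B((12 + 20)*(-23 + F))) = (-528 + 4960)*(-1944 - 26) = 4432*(-1970) = -8731040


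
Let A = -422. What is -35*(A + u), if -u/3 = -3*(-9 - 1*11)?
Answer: 21070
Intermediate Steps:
u = -180 (u = -(-9)*(-9 - 1*11) = -(-9)*(-9 - 11) = -(-9)*(-20) = -3*60 = -180)
-35*(A + u) = -35*(-422 - 180) = -35*(-602) = 21070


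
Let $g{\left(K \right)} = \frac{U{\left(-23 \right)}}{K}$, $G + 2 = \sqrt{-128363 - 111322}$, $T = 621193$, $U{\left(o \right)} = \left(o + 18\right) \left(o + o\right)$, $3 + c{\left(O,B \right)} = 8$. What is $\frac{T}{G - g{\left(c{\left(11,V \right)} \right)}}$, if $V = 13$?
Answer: $- \frac{9939088}{80663} - \frac{18014597 i \sqrt{285}}{241989} \approx -123.22 - 1256.8 i$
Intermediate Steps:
$c{\left(O,B \right)} = 5$ ($c{\left(O,B \right)} = -3 + 8 = 5$)
$U{\left(o \right)} = 2 o \left(18 + o\right)$ ($U{\left(o \right)} = \left(18 + o\right) 2 o = 2 o \left(18 + o\right)$)
$G = -2 + 29 i \sqrt{285}$ ($G = -2 + \sqrt{-128363 - 111322} = -2 + \sqrt{-239685} = -2 + 29 i \sqrt{285} \approx -2.0 + 489.58 i$)
$g{\left(K \right)} = \frac{230}{K}$ ($g{\left(K \right)} = \frac{2 \left(-23\right) \left(18 - 23\right)}{K} = \frac{2 \left(-23\right) \left(-5\right)}{K} = \frac{230}{K}$)
$\frac{T}{G - g{\left(c{\left(11,V \right)} \right)}} = \frac{621193}{\left(-2 + 29 i \sqrt{285}\right) - \frac{230}{5}} = \frac{621193}{\left(-2 + 29 i \sqrt{285}\right) - 230 \cdot \frac{1}{5}} = \frac{621193}{\left(-2 + 29 i \sqrt{285}\right) - 46} = \frac{621193}{-48 + 29 i \sqrt{285}}$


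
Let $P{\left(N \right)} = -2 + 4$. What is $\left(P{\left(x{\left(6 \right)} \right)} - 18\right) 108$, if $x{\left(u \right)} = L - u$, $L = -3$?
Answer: $-1728$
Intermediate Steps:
$x{\left(u \right)} = -3 - u$
$P{\left(N \right)} = 2$
$\left(P{\left(x{\left(6 \right)} \right)} - 18\right) 108 = \left(2 - 18\right) 108 = \left(-16\right) 108 = -1728$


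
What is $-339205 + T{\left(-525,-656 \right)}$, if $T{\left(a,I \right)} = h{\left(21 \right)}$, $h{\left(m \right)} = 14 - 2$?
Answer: $-339193$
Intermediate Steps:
$h{\left(m \right)} = 12$
$T{\left(a,I \right)} = 12$
$-339205 + T{\left(-525,-656 \right)} = -339205 + 12 = -339193$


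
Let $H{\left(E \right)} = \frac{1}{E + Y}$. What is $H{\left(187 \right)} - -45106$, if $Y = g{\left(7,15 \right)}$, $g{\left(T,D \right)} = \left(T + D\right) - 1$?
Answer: $\frac{9382049}{208} \approx 45106.0$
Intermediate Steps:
$g{\left(T,D \right)} = -1 + D + T$ ($g{\left(T,D \right)} = \left(D + T\right) - 1 = -1 + D + T$)
$Y = 21$ ($Y = -1 + 15 + 7 = 21$)
$H{\left(E \right)} = \frac{1}{21 + E}$ ($H{\left(E \right)} = \frac{1}{E + 21} = \frac{1}{21 + E}$)
$H{\left(187 \right)} - -45106 = \frac{1}{21 + 187} - -45106 = \frac{1}{208} + 45106 = \frac{9382049}{208}$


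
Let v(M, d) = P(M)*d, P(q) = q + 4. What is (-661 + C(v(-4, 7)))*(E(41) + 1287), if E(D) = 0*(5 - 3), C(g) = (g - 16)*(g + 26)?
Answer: -1386099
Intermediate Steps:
P(q) = 4 + q
v(M, d) = d*(4 + M) (v(M, d) = (4 + M)*d = d*(4 + M))
C(g) = (-16 + g)*(26 + g)
E(D) = 0 (E(D) = 0*2 = 0)
(-661 + C(v(-4, 7)))*(E(41) + 1287) = (-661 + (-416 + (7*(4 - 4))² + 10*(7*(4 - 4))))*(0 + 1287) = (-661 + (-416 + (7*0)² + 10*(7*0)))*1287 = (-661 + (-416 + 0² + 10*0))*1287 = (-661 + (-416 + 0 + 0))*1287 = (-661 - 416)*1287 = -1077*1287 = -1386099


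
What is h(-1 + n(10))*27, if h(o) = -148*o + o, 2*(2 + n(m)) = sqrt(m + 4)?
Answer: 11907 - 3969*sqrt(14)/2 ≈ 4481.7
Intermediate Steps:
n(m) = -2 + sqrt(4 + m)/2 (n(m) = -2 + sqrt(m + 4)/2 = -2 + sqrt(4 + m)/2)
h(o) = -147*o
h(-1 + n(10))*27 = -147*(-1 + (-2 + sqrt(4 + 10)/2))*27 = -147*(-1 + (-2 + sqrt(14)/2))*27 = -147*(-3 + sqrt(14)/2)*27 = (441 - 147*sqrt(14)/2)*27 = 11907 - 3969*sqrt(14)/2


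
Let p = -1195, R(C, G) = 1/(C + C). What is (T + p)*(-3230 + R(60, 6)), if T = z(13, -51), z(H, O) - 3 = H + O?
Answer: 15891559/4 ≈ 3.9729e+6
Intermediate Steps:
R(C, G) = 1/(2*C)
z(H, O) = 3 + H + O (z(H, O) = 3 + (H + O) = 3 + H + O)
T = -35 (T = 3 + 13 - 51 = -35)
(T + p)*(-3230 + R(60, 6)) = (-35 - 1195)*(-3230 + (½)/60) = -1230*(-3230 + (½)*(1/60)) = -1230*(-3230 + 1/120) = -1230*(-387599/120) = 15891559/4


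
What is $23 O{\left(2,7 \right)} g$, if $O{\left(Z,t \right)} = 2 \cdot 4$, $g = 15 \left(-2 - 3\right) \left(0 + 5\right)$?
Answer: $-69000$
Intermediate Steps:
$g = -375$ ($g = 15 \left(\left(-5\right) 5\right) = 15 \left(-25\right) = -375$)
$O{\left(Z,t \right)} = 8$
$23 O{\left(2,7 \right)} g = 23 \cdot 8 \left(-375\right) = 184 \left(-375\right) = -69000$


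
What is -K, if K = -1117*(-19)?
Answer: -21223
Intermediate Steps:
K = 21223
-K = -1*21223 = -21223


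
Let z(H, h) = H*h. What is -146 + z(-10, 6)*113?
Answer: -6926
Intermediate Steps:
-146 + z(-10, 6)*113 = -146 - 10*6*113 = -146 - 60*113 = -146 - 6780 = -6926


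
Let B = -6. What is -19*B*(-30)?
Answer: -3420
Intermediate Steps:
-19*B*(-30) = -19*(-6)*(-30) = 114*(-30) = -3420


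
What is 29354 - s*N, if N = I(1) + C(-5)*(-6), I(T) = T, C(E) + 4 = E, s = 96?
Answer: 24074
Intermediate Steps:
C(E) = -4 + E
N = 55 (N = 1 + (-4 - 5)*(-6) = 1 - 9*(-6) = 1 + 54 = 55)
29354 - s*N = 29354 - 96*55 = 29354 - 1*5280 = 29354 - 5280 = 24074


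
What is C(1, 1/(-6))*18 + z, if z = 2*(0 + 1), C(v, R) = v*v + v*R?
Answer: 17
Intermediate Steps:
C(v, R) = v² + R*v
z = 2 (z = 2*1 = 2)
C(1, 1/(-6))*18 + z = (1*(1/(-6) + 1))*18 + 2 = (1*(-⅙ + 1))*18 + 2 = (1*(⅚))*18 + 2 = (⅚)*18 + 2 = 15 + 2 = 17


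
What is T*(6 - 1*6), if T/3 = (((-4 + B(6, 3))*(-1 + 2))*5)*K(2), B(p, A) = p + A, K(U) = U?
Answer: 0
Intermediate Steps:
B(p, A) = A + p
T = 150 (T = 3*((((-4 + (3 + 6))*(-1 + 2))*5)*2) = 3*((((-4 + 9)*1)*5)*2) = 3*(((5*1)*5)*2) = 3*((5*5)*2) = 3*(25*2) = 3*50 = 150)
T*(6 - 1*6) = 150*(6 - 1*6) = 150*(6 - 6) = 150*0 = 0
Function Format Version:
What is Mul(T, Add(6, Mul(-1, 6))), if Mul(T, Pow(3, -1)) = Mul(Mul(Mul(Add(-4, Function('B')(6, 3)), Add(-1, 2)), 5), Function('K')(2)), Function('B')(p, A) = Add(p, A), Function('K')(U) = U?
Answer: 0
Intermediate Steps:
Function('B')(p, A) = Add(A, p)
T = 150 (T = Mul(3, Mul(Mul(Mul(Add(-4, Add(3, 6)), Add(-1, 2)), 5), 2)) = Mul(3, Mul(Mul(Mul(Add(-4, 9), 1), 5), 2)) = Mul(3, Mul(Mul(Mul(5, 1), 5), 2)) = Mul(3, Mul(Mul(5, 5), 2)) = Mul(3, Mul(25, 2)) = Mul(3, 50) = 150)
Mul(T, Add(6, Mul(-1, 6))) = Mul(150, Add(6, Mul(-1, 6))) = Mul(150, Add(6, -6)) = Mul(150, 0) = 0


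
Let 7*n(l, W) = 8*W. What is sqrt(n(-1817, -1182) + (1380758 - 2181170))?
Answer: 2*I*sqrt(9821595)/7 ≈ 895.41*I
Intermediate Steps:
n(l, W) = 8*W/7 (n(l, W) = (8*W)/7 = 8*W/7)
sqrt(n(-1817, -1182) + (1380758 - 2181170)) = sqrt((8/7)*(-1182) + (1380758 - 2181170)) = sqrt(-9456/7 - 800412) = sqrt(-5612340/7) = 2*I*sqrt(9821595)/7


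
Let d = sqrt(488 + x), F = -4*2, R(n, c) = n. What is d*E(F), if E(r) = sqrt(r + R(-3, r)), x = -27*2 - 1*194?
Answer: 4*I*sqrt(165) ≈ 51.381*I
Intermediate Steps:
x = -248 (x = -54 - 194 = -248)
F = -8
d = 4*sqrt(15) (d = sqrt(488 - 248) = sqrt(240) = 4*sqrt(15) ≈ 15.492)
E(r) = sqrt(-3 + r) (E(r) = sqrt(r - 3) = sqrt(-3 + r))
d*E(F) = (4*sqrt(15))*sqrt(-3 - 8) = (4*sqrt(15))*sqrt(-11) = (4*sqrt(15))*(I*sqrt(11)) = 4*I*sqrt(165)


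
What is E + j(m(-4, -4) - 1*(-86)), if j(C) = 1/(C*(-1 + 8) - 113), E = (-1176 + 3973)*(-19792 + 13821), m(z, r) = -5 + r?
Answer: -7114577861/426 ≈ -1.6701e+7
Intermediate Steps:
E = -16700887 (E = 2797*(-5971) = -16700887)
j(C) = 1/(-113 + 7*C) (j(C) = 1/(C*7 - 113) = 1/(7*C - 113) = 1/(-113 + 7*C))
E + j(m(-4, -4) - 1*(-86)) = -16700887 + 1/(-113 + 7*((-5 - 4) - 1*(-86))) = -16700887 + 1/(-113 + 7*(-9 + 86)) = -16700887 + 1/(-113 + 7*77) = -16700887 + 1/(-113 + 539) = -16700887 + 1/426 = -7114577861/426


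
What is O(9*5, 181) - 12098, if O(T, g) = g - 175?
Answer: -12092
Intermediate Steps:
O(T, g) = -175 + g
O(9*5, 181) - 12098 = (-175 + 181) - 12098 = 6 - 12098 = -12092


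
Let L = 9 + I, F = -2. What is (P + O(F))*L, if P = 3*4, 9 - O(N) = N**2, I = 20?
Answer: 493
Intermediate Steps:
O(N) = 9 - N**2
P = 12
L = 29 (L = 9 + 20 = 29)
(P + O(F))*L = (12 + (9 - 1*(-2)**2))*29 = (12 + (9 - 1*4))*29 = (12 + (9 - 4))*29 = (12 + 5)*29 = 17*29 = 493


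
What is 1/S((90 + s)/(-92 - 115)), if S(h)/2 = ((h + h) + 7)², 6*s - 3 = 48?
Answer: 42849/3135008 ≈ 0.013668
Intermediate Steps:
s = 17/2 (s = ½ + (⅙)*48 = ½ + 8 = 17/2 ≈ 8.5000)
S(h) = 2*(7 + 2*h)² (S(h) = 2*((h + h) + 7)² = 2*(2*h + 7)² = 2*(7 + 2*h)²)
1/S((90 + s)/(-92 - 115)) = 1/(2*(7 + 2*((90 + 17/2)/(-92 - 115)))²) = 1/(2*(7 + 2*((197/2)/(-207)))²) = 1/(2*(7 + 2*((197/2)*(-1/207)))²) = 1/(2*(7 + 2*(-197/414))²) = 1/(2*(7 - 197/207)²) = 1/(2*(1252/207)²) = 1/(2*(1567504/42849)) = 1/(3135008/42849) = 42849/3135008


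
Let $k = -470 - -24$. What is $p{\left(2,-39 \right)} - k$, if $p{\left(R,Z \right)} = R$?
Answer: $448$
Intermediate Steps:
$k = -446$ ($k = -470 + 24 = -446$)
$p{\left(2,-39 \right)} - k = 2 - -446 = 2 + 446 = 448$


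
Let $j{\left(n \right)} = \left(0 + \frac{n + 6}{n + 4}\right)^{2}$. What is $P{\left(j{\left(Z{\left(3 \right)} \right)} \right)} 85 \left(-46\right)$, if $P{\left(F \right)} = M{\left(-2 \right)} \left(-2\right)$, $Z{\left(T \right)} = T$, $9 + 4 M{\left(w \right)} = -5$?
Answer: $-27370$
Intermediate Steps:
$M{\left(w \right)} = - \frac{7}{2}$ ($M{\left(w \right)} = - \frac{9}{4} + \frac{1}{4} \left(-5\right) = - \frac{9}{4} - \frac{5}{4} = - \frac{7}{2}$)
$j{\left(n \right)} = \frac{\left(6 + n\right)^{2}}{\left(4 + n\right)^{2}}$ ($j{\left(n \right)} = \left(0 + \frac{6 + n}{4 + n}\right)^{2} = \left(\frac{6 + n}{4 + n}\right)^{2} = \frac{\left(6 + n\right)^{2}}{\left(4 + n\right)^{2}}$)
$P{\left(F \right)} = 7$ ($P{\left(F \right)} = \left(- \frac{7}{2}\right) \left(-2\right) = 7$)
$P{\left(j{\left(Z{\left(3 \right)} \right)} \right)} 85 \left(-46\right) = 7 \cdot 85 \left(-46\right) = 595 \left(-46\right) = -27370$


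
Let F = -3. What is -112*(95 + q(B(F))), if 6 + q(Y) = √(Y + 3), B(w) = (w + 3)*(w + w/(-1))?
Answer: -9968 - 112*√3 ≈ -10162.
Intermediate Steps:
B(w) = 0 (B(w) = (3 + w)*(w + w*(-1)) = (3 + w)*(w - w) = (3 + w)*0 = 0)
q(Y) = -6 + √(3 + Y) (q(Y) = -6 + √(Y + 3) = -6 + √(3 + Y))
-112*(95 + q(B(F))) = -112*(95 + (-6 + √(3 + 0))) = -112*(95 + (-6 + √3)) = -112*(89 + √3) = -9968 - 112*√3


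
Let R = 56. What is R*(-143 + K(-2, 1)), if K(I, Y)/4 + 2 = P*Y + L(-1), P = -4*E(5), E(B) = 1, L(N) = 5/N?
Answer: -10472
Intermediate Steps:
P = -4 (P = -4*1 = -4)
K(I, Y) = -28 - 16*Y (K(I, Y) = -8 + 4*(-4*Y + 5/(-1)) = -8 + 4*(-4*Y + 5*(-1)) = -8 + 4*(-4*Y - 5) = -8 + 4*(-5 - 4*Y) = -8 + (-20 - 16*Y) = -28 - 16*Y)
R*(-143 + K(-2, 1)) = 56*(-143 + (-28 - 16*1)) = 56*(-143 + (-28 - 16)) = 56*(-143 - 44) = 56*(-187) = -10472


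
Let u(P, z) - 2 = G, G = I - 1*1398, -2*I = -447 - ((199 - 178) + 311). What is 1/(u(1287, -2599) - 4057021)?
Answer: -2/8116055 ≈ -2.4643e-7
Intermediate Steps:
I = 779/2 (I = -(-447 - ((199 - 178) + 311))/2 = -(-447 - (21 + 311))/2 = -(-447 - 1*332)/2 = -(-447 - 332)/2 = -1/2*(-779) = 779/2 ≈ 389.50)
G = -2017/2 (G = 779/2 - 1*1398 = 779/2 - 1398 = -2017/2 ≈ -1008.5)
u(P, z) = -2013/2 (u(P, z) = 2 - 2017/2 = -2013/2)
1/(u(1287, -2599) - 4057021) = 1/(-2013/2 - 4057021) = 1/(-8116055/2) = -2/8116055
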